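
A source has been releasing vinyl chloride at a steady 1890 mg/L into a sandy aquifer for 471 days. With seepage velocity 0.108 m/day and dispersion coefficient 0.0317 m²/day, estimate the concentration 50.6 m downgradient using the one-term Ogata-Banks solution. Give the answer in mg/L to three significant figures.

For a continuous step input, C/C₀ ≈ ½·erfc((x−vt)/(2√(Dt))).
vt = 0.108 × 471 = 50.868 m and 2√(Dt) = 2√(0.0317 × 471) = 7.728 m.
Argument (x−vt)/(2√(Dt)) = (50.6 − 50.868)/7.728 = -0.03468; ½·erfc(-0.03468) = 0.5196.
C = 1890 × 0.5196 = 982 mg/L.

982 mg/L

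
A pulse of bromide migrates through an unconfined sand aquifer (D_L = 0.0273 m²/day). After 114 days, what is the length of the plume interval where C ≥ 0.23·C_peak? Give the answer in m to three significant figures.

8.55 m

The plume is Gaussian with σ = √(2Dt) = √(2 × 0.0273 × 114) = 2.495 m.
C/C_peak = exp(−Δx²/(2σ²)) = 0.23 ⇒ Δx = σ·√(−2 ln 0.23) = 2.495 × 1.714 = 4.276 m.
Width = 2Δx = 8.55 m.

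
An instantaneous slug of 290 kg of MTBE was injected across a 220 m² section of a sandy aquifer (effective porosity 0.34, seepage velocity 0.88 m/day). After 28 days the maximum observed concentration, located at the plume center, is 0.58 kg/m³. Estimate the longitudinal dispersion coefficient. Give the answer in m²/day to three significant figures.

At the plume center C_max = M/(n_e·A·√(4πDt)), so D = M²/(4πt·(n_e·A·C_max)²).
n_e·A·C_max = 0.34 × 220 × 0.58 = 43.38 kg/m.
D = 290²/(4π × 28 × 43.38²) = 0.127 m²/day.

0.127 m²/day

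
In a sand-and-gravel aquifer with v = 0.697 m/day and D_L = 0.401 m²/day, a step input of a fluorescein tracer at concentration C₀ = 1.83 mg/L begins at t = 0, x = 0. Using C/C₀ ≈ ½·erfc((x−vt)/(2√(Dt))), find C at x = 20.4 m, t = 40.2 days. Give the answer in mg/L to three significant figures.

For a continuous step input, C/C₀ ≈ ½·erfc((x−vt)/(2√(Dt))).
vt = 0.697 × 40.2 = 28.0194 m and 2√(Dt) = 2√(0.401 × 40.2) = 8.030 m.
Argument (x−vt)/(2√(Dt)) = (20.4 − 28.0194)/8.030 = -0.9489; ½·erfc(-0.9489) = 0.9102.
C = 1.83 × 0.9102 = 1.67 mg/L.

1.67 mg/L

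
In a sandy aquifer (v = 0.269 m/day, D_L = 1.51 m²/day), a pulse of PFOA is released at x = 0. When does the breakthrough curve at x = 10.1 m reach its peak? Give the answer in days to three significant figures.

22.1 days

For the 1D instantaneous-source solution, setting ∂C/∂t = 0 at fixed x gives v²t² + 2Dt − x² = 0, so t = (√(D² + v²x²) − D)/v².
√(D² + v²x²) = √(1.51² + 0.269² × 10.1²) = 3.108; v² = 0.072361.
t = (3.108 − 1.51)/0.072361 = 22.1 days (vs. the pure-advection estimate x/v = 37.5 d).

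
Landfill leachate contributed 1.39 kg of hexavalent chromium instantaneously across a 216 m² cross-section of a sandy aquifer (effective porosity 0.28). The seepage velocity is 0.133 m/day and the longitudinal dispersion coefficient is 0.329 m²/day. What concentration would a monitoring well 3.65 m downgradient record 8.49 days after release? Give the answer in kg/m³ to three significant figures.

For an instantaneous plane source, C(x,t) = M/(n_e·A·√(4πDt)) · exp(−(x−vt)²/(4Dt)), with n_e·A the pore (flow) area.
Plume center vt = 0.133 × 8.49 = 1.12917 m, so the well at 3.65 m is 2.52083 m downgradient of the peak.
√(4πDt) = 5.925 m, giving peak height M/(n_e·A·√(4πDt)) = 1.39/(0.28 × 216 × 5.925) = 0.003879 kg/m³.
(x−vt)²/(4Dt) = (2.52083)²/(4 × 0.329 × 8.49) = 0.5688; exp(−0.5688) = 0.5662.
C = 0.003879 × 0.5662 = 0.00220 kg/m³.

0.00220 kg/m³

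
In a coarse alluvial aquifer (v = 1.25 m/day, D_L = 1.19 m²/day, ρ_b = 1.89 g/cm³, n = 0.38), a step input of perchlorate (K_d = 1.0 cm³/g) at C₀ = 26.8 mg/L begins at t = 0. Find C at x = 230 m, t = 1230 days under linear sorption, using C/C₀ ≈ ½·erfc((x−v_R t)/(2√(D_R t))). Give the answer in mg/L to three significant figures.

23.9 mg/L

Retardation factor R = 1 + ρ_b·K_d/n = 1 + 1.89 × 1.0/0.38 = 5.974.
Sorption retards both mechanisms: v_R = v/R = 0.2092 m/day, D_R = D/R = 0.1992 m²/day.
v_R·t = 0.2092 × 1230 = 257.316 m; 2√(D_R t) = 31.31 m; argument = (230 − 257.316)/31.31 = -0.8724.
C = C₀ × ½·erfc(-0.8724) = 26.8 × 0.8914 = 23.9 mg/L.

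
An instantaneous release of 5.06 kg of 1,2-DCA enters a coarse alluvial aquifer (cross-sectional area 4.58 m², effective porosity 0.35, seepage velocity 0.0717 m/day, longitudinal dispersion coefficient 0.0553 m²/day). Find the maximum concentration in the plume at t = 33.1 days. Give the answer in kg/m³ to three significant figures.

0.658 kg/m³

The peak of an instantaneous 1D plume sits at x = vt; there the Gaussian factor is 1 and C_max = M/(n_e·A·√(4πDt)), where n_e·A is the pore area the mass is dissolved in.
√(4πDt) = √(4π × 0.0553 × 33.1) = 4.796 m, so C_max = 5.06/(0.35 × 4.58 × 4.796) = 0.658 kg/m³.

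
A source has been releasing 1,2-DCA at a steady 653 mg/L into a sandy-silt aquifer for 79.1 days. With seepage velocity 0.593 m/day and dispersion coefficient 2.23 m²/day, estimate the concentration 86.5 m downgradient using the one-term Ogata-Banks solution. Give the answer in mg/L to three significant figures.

For a continuous step input, C/C₀ ≈ ½·erfc((x−vt)/(2√(Dt))).
vt = 0.593 × 79.1 = 46.9063 m and 2√(Dt) = 2√(2.23 × 79.1) = 26.56 m.
Argument (x−vt)/(2√(Dt)) = (86.5 − 46.9063)/26.56 = 1.491; ½·erfc(1.491) = 0.01749.
C = 653 × 0.01749 = 11.4 mg/L.

11.4 mg/L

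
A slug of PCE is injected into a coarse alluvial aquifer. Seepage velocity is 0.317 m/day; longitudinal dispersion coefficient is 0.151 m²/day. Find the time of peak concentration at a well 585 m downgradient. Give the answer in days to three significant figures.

1840 days

For the 1D instantaneous-source solution, setting ∂C/∂t = 0 at fixed x gives v²t² + 2Dt − x² = 0, so t = (√(D² + v²x²) − D)/v².
√(D² + v²x²) = √(0.151² + 0.317² × 585²) = 185.4; v² = 0.100489.
t = (185.4 − 0.151)/0.100489 = 1840 days (vs. the pure-advection estimate x/v = 1850 d).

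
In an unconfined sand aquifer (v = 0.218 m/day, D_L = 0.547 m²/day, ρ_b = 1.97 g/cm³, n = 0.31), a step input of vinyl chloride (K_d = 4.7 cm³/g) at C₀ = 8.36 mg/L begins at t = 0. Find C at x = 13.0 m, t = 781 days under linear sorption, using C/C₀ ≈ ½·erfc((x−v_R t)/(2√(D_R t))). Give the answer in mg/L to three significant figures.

0.647 mg/L

Retardation factor R = 1 + ρ_b·K_d/n = 1 + 1.97 × 4.7/0.31 = 30.87.
Sorption retards both mechanisms: v_R = v/R = 0.007062 m/day, D_R = D/R = 0.01772 m²/day.
v_R·t = 0.007062 × 781 = 5.515422 m; 2√(D_R t) = 7.440 m; argument = (13.0 − 5.515422)/7.440 = 1.006.
C = C₀ × ½·erfc(1.006) = 8.36 × 0.07741 = 0.647 mg/L.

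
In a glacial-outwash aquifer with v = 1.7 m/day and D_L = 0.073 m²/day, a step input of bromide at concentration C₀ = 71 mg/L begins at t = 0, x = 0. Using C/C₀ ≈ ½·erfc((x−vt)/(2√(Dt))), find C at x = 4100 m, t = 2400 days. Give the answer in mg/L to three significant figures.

For a continuous step input, C/C₀ ≈ ½·erfc((x−vt)/(2√(Dt))).
vt = 1.7 × 2400 = 4080 m and 2√(Dt) = 2√(0.073 × 2400) = 26.47 m.
Argument (x−vt)/(2√(Dt)) = (4100 − 4080)/26.47 = 0.7556; ½·erfc(0.7556) = 0.1426.
C = 71 × 0.1426 = 10.1 mg/L.

10.1 mg/L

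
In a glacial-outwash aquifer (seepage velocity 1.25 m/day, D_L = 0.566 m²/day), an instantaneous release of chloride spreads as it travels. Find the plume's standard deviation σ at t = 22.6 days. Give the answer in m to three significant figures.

5.06 m

Dispersive spreading gives a Gaussian with σ² = 2Dt; advection only shifts the center.
σ = √(2 × 0.566 × 22.6) = 5.06 m.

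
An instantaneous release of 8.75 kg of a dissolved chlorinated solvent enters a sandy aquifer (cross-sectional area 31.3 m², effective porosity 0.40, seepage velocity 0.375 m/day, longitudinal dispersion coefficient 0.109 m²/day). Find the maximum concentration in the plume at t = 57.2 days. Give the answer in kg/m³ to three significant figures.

The peak of an instantaneous 1D plume sits at x = vt; there the Gaussian factor is 1 and C_max = M/(n_e·A·√(4πDt)), where n_e·A is the pore area the mass is dissolved in.
√(4πDt) = √(4π × 0.109 × 57.2) = 8.851 m, so C_max = 8.75/(0.40 × 31.3 × 8.851) = 0.0790 kg/m³.

0.0790 kg/m³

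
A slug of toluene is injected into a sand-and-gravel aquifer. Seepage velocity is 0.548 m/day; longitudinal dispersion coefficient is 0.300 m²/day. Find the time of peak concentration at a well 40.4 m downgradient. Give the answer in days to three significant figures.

72.7 days

For the 1D instantaneous-source solution, setting ∂C/∂t = 0 at fixed x gives v²t² + 2Dt − x² = 0, so t = (√(D² + v²x²) − D)/v².
√(D² + v²x²) = √(0.300² + 0.548² × 40.4²) = 22.14; v² = 0.300304.
t = (22.14 − 0.300)/0.300304 = 72.7 days (vs. the pure-advection estimate x/v = 73.7 d).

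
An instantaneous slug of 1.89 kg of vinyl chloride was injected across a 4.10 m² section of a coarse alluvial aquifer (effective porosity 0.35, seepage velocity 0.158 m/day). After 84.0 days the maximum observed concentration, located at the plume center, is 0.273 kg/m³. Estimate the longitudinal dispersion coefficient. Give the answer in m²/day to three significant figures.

At the plume center C_max = M/(n_e·A·√(4πDt)), so D = M²/(4πt·(n_e·A·C_max)²).
n_e·A·C_max = 0.35 × 4.10 × 0.273 = 0.3918 kg/m.
D = 1.89²/(4π × 84.0 × 0.3918²) = 0.0220 m²/day.

0.0220 m²/day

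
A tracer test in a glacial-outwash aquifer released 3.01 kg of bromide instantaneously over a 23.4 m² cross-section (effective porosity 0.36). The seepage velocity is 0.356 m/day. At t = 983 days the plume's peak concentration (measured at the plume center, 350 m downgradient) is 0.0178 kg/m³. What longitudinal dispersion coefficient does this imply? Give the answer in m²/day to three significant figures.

At the plume center C_max = M/(n_e·A·√(4πDt)), so D = M²/(4πt·(n_e·A·C_max)²).
n_e·A·C_max = 0.36 × 23.4 × 0.0178 = 0.1499 kg/m.
D = 3.01²/(4π × 983 × 0.1499²) = 0.0326 m²/day.

0.0326 m²/day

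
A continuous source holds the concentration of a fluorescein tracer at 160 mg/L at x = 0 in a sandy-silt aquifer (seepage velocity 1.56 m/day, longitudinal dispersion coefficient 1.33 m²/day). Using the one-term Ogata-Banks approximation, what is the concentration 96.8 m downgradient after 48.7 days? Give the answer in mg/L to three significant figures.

5.38 mg/L

For a continuous step input, C/C₀ ≈ ½·erfc((x−vt)/(2√(Dt))).
vt = 1.56 × 48.7 = 75.972 m and 2√(Dt) = 2√(1.33 × 48.7) = 16.10 m.
Argument (x−vt)/(2√(Dt)) = (96.8 − 75.972)/16.10 = 1.294; ½·erfc(1.294) = 0.03363.
C = 160 × 0.03363 = 5.38 mg/L.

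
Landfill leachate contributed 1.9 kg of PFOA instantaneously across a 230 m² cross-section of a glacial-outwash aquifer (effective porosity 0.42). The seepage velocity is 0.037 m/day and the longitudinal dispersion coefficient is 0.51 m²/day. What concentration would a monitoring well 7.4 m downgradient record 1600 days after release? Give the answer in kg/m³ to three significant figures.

For an instantaneous plane source, C(x,t) = M/(n_e·A·√(4πDt)) · exp(−(x−vt)²/(4Dt)), with n_e·A the pore (flow) area.
Plume center vt = 0.037 × 1600 = 59.2 m, so the well at 7.4 m is 51.8 m upgradient of the peak.
√(4πDt) = 101.3 m, giving peak height M/(n_e·A·√(4πDt)) = 1.9/(0.42 × 230 × 101.3) = 0.0001942 kg/m³.
(x−vt)²/(4Dt) = (-51.8)²/(4 × 0.51 × 1600) = 0.8221; exp(−0.8221) = 0.4395.
C = 0.0001942 × 0.4395 = 8.54e-05 kg/m³.

8.54e-05 kg/m³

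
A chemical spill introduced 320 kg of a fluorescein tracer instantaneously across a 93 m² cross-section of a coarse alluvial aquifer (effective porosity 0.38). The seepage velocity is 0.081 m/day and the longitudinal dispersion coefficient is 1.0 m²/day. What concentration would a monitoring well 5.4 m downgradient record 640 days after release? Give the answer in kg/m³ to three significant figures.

For an instantaneous plane source, C(x,t) = M/(n_e·A·√(4πDt)) · exp(−(x−vt)²/(4Dt)), with n_e·A the pore (flow) area.
Plume center vt = 0.081 × 640 = 51.84 m, so the well at 5.4 m is 46.44 m upgradient of the peak.
√(4πDt) = 89.68 m, giving peak height M/(n_e·A·√(4πDt)) = 320/(0.38 × 93 × 89.68) = 0.1010 kg/m³.
(x−vt)²/(4Dt) = (-46.44)²/(4 × 1.0 × 640) = 0.8425; exp(−0.8425) = 0.4306.
C = 0.1010 × 0.4306 = 0.0435 kg/m³.

0.0435 kg/m³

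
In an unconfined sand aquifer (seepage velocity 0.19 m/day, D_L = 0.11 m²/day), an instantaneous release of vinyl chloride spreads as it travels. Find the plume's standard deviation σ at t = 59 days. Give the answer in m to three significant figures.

3.60 m

Dispersive spreading gives a Gaussian with σ² = 2Dt; advection only shifts the center.
σ = √(2 × 0.11 × 59) = 3.60 m.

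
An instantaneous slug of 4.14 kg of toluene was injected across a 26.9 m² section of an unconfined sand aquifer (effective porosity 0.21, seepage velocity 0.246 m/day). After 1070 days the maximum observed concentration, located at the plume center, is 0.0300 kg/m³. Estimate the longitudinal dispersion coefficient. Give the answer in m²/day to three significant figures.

At the plume center C_max = M/(n_e·A·√(4πDt)), so D = M²/(4πt·(n_e·A·C_max)²).
n_e·A·C_max = 0.21 × 26.9 × 0.0300 = 0.1695 kg/m.
D = 4.14²/(4π × 1070 × 0.1695²) = 0.0444 m²/day.

0.0444 m²/day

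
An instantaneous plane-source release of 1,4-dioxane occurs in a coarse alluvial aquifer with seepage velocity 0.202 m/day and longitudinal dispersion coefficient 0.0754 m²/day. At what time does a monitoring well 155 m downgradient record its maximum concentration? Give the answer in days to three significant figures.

765 days

For the 1D instantaneous-source solution, setting ∂C/∂t = 0 at fixed x gives v²t² + 2Dt − x² = 0, so t = (√(D² + v²x²) − D)/v².
√(D² + v²x²) = √(0.0754² + 0.202² × 155²) = 31.31; v² = 0.040804.
t = (31.31 − 0.0754)/0.040804 = 765 days (vs. the pure-advection estimate x/v = 767 d).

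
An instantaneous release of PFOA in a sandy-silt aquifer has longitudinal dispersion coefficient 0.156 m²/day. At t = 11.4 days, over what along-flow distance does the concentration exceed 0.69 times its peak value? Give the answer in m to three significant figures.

The plume is Gaussian with σ = √(2Dt) = √(2 × 0.156 × 11.4) = 1.886 m.
C/C_peak = exp(−Δx²/(2σ²)) = 0.69 ⇒ Δx = σ·√(−2 ln 0.69) = 1.886 × 0.8615 = 1.625 m.
Width = 2Δx = 3.25 m.

3.25 m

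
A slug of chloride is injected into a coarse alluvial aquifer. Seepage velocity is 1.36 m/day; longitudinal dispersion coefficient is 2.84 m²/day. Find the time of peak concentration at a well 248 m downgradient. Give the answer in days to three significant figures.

181 days

For the 1D instantaneous-source solution, setting ∂C/∂t = 0 at fixed x gives v²t² + 2Dt − x² = 0, so t = (√(D² + v²x²) − D)/v².
√(D² + v²x²) = √(2.84² + 1.36² × 248²) = 337.3; v² = 1.8496.
t = (337.3 − 2.84)/1.8496 = 181 days (vs. the pure-advection estimate x/v = 182 d).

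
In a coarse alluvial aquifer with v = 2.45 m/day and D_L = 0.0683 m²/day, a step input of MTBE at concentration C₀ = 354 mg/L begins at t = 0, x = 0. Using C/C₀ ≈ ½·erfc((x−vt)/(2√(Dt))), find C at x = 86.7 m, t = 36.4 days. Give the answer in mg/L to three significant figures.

307 mg/L

For a continuous step input, C/C₀ ≈ ½·erfc((x−vt)/(2√(Dt))).
vt = 2.45 × 36.4 = 89.18 m and 2√(Dt) = 2√(0.0683 × 36.4) = 3.153 m.
Argument (x−vt)/(2√(Dt)) = (86.7 − 89.18)/3.153 = -0.7866; ½·erfc(-0.7866) = 0.8670.
C = 354 × 0.8670 = 307 mg/L.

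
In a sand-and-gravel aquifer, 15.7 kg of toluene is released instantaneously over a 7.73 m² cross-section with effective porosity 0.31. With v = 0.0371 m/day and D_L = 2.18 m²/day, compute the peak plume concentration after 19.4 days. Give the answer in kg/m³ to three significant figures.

0.284 kg/m³

The peak of an instantaneous 1D plume sits at x = vt; there the Gaussian factor is 1 and C_max = M/(n_e·A·√(4πDt)), where n_e·A is the pore area the mass is dissolved in.
√(4πDt) = √(4π × 2.18 × 19.4) = 23.05 m, so C_max = 15.7/(0.31 × 7.73 × 23.05) = 0.284 kg/m³.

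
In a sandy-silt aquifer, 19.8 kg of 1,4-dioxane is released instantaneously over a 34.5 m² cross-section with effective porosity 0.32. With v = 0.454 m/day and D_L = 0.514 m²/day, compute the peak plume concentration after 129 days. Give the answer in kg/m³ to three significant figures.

The peak of an instantaneous 1D plume sits at x = vt; there the Gaussian factor is 1 and C_max = M/(n_e·A·√(4πDt)), where n_e·A is the pore area the mass is dissolved in.
√(4πDt) = √(4π × 0.514 × 129) = 28.87 m, so C_max = 19.8/(0.32 × 34.5 × 28.87) = 0.0621 kg/m³.

0.0621 kg/m³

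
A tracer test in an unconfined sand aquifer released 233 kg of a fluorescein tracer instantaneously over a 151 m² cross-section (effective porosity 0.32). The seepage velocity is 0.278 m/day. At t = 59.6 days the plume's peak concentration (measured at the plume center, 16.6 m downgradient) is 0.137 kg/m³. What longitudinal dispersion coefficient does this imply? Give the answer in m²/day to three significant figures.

At the plume center C_max = M/(n_e·A·√(4πDt)), so D = M²/(4πt·(n_e·A·C_max)²).
n_e·A·C_max = 0.32 × 151 × 0.137 = 6.620 kg/m.
D = 233²/(4π × 59.6 × 6.620²) = 1.65 m²/day.

1.65 m²/day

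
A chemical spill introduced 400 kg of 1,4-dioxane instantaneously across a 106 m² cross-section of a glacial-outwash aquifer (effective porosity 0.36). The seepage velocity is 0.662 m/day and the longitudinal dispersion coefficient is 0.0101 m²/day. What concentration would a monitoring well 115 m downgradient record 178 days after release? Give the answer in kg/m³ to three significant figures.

0.721 kg/m³

For an instantaneous plane source, C(x,t) = M/(n_e·A·√(4πDt)) · exp(−(x−vt)²/(4Dt)), with n_e·A the pore (flow) area.
Plume center vt = 0.662 × 178 = 117.836 m, so the well at 115 m is 2.836 m upgradient of the peak.
√(4πDt) = 4.753 m, giving peak height M/(n_e·A·√(4πDt)) = 400/(0.36 × 106 × 4.753) = 2.205 kg/m³.
(x−vt)²/(4Dt) = (-2.836)²/(4 × 0.0101 × 178) = 1.118; exp(−1.118) = 0.3269.
C = 2.205 × 0.3269 = 0.721 kg/m³.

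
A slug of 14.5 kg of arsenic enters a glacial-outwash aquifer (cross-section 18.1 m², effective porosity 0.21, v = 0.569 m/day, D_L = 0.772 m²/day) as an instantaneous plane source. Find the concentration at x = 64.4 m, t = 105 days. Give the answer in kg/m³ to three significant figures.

0.112 kg/m³

For an instantaneous plane source, C(x,t) = M/(n_e·A·√(4πDt)) · exp(−(x−vt)²/(4Dt)), with n_e·A the pore (flow) area.
Plume center vt = 0.569 × 105 = 59.745 m, so the well at 64.4 m is 4.655 m downgradient of the peak.
√(4πDt) = 31.92 m, giving peak height M/(n_e·A·√(4πDt)) = 14.5/(0.21 × 18.1 × 31.92) = 0.1195 kg/m³.
(x−vt)²/(4Dt) = (4.655)²/(4 × 0.772 × 105) = 0.06683; exp(−0.06683) = 0.9354.
C = 0.1195 × 0.9354 = 0.112 kg/m³.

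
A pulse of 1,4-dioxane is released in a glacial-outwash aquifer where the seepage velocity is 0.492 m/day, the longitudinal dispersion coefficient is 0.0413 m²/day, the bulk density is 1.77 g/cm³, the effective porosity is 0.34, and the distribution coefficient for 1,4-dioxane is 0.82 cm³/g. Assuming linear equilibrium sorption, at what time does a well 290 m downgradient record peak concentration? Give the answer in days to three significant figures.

Retardation factor R = 1 + ρ_b·K_d/n = 1 + 1.77 × 0.82/0.34 = 5.269.
Sorption retards both mechanisms: v_R = v/R = 0.09338 m/day, D_R = D/R = 0.007838 m²/day.
Peak time from v_R²t² + 2D_R t − x² = 0: t = (√(D_R² + v_R²x²) − D_R)/v_R².
√(D_R² + v_R²x²) = √(0.007838² + 0.09338² × 290²) = 27.08; v_R² = 0.008720.
t = (27.08 − 0.007838)/0.008720 = 3100 days.

3100 days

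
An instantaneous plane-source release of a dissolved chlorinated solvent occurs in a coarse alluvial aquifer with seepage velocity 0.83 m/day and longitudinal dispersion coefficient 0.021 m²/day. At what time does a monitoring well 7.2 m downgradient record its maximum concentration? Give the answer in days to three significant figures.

8.64 days

For the 1D instantaneous-source solution, setting ∂C/∂t = 0 at fixed x gives v²t² + 2Dt − x² = 0, so t = (√(D² + v²x²) − D)/v².
√(D² + v²x²) = √(0.021² + 0.83² × 7.2²) = 5.976; v² = 0.6889.
t = (5.976 − 0.021)/0.6889 = 8.64 days (vs. the pure-advection estimate x/v = 8.67 d).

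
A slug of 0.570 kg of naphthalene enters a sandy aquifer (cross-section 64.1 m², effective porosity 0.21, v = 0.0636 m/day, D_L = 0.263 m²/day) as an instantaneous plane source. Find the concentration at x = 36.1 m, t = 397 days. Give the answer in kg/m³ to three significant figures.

0.000882 kg/m³

For an instantaneous plane source, C(x,t) = M/(n_e·A·√(4πDt)) · exp(−(x−vt)²/(4Dt)), with n_e·A the pore (flow) area.
Plume center vt = 0.0636 × 397 = 25.2492 m, so the well at 36.1 m is 10.8508 m downgradient of the peak.
√(4πDt) = 36.22 m, giving peak height M/(n_e·A·√(4πDt)) = 0.570/(0.21 × 64.1 × 36.22) = 0.001169 kg/m³.
(x−vt)²/(4Dt) = (10.8508)²/(4 × 0.263 × 397) = 0.2819; exp(−0.2819) = 0.7543.
C = 0.001169 × 0.7543 = 0.000882 kg/m³.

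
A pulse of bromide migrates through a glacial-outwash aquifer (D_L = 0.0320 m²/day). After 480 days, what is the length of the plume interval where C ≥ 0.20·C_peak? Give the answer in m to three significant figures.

The plume is Gaussian with σ = √(2Dt) = √(2 × 0.0320 × 480) = 5.543 m.
C/C_peak = exp(−Δx²/(2σ²)) = 0.20 ⇒ Δx = σ·√(−2 ln 0.20) = 5.543 × 1.794 = 9.944 m.
Width = 2Δx = 19.9 m.

19.9 m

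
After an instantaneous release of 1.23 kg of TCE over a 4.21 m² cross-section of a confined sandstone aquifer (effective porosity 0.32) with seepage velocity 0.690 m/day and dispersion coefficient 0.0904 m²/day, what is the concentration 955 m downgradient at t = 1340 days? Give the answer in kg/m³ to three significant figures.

0.00347 kg/m³

For an instantaneous plane source, C(x,t) = M/(n_e·A·√(4πDt)) · exp(−(x−vt)²/(4Dt)), with n_e·A the pore (flow) area.
Plume center vt = 0.690 × 1340 = 924.6 m, so the well at 955 m is 30.4 m downgradient of the peak.
√(4πDt) = 39.02 m, giving peak height M/(n_e·A·√(4πDt)) = 1.23/(0.32 × 4.21 × 39.02) = 0.02340 kg/m³.
(x−vt)²/(4Dt) = (30.4)²/(4 × 0.0904 × 1340) = 1.907; exp(−1.907) = 0.1485.
C = 0.02340 × 0.1485 = 0.00347 kg/m³.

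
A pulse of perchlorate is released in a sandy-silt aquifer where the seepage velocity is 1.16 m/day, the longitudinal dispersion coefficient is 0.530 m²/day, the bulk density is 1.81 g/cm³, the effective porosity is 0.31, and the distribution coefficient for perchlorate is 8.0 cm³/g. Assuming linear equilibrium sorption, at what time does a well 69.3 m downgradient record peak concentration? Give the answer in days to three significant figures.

2830 days

Retardation factor R = 1 + ρ_b·K_d/n = 1 + 1.81 × 8.0/0.31 = 47.71.
Sorption retards both mechanisms: v_R = v/R = 0.02431 m/day, D_R = D/R = 0.01111 m²/day.
Peak time from v_R²t² + 2D_R t − x² = 0: t = (√(D_R² + v_R²x²) − D_R)/v_R².
√(D_R² + v_R²x²) = √(0.01111² + 0.02431² × 69.3²) = 1.685; v_R² = 0.0005910.
t = (1.685 − 0.01111)/0.0005910 = 2830 days.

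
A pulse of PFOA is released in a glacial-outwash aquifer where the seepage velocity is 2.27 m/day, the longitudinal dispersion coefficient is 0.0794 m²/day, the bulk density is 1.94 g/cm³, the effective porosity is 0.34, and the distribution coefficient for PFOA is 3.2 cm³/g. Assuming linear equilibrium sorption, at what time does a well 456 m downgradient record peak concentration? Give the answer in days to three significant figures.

3870 days

Retardation factor R = 1 + ρ_b·K_d/n = 1 + 1.94 × 3.2/0.34 = 19.26.
Sorption retards both mechanisms: v_R = v/R = 0.1179 m/day, D_R = D/R = 0.004123 m²/day.
Peak time from v_R²t² + 2D_R t − x² = 0: t = (√(D_R² + v_R²x²) − D_R)/v_R².
√(D_R² + v_R²x²) = √(0.004123² + 0.1179² × 456²) = 53.76; v_R² = 0.01390.
t = (53.76 − 0.004123)/0.01390 = 3870 days.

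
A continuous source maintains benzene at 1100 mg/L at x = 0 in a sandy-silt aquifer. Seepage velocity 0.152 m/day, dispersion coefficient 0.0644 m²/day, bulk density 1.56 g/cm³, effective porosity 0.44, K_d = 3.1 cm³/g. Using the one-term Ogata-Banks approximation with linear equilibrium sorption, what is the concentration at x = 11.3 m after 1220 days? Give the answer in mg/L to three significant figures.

963 mg/L

Retardation factor R = 1 + ρ_b·K_d/n = 1 + 1.56 × 3.1/0.44 = 11.99.
Sorption retards both mechanisms: v_R = v/R = 0.01268 m/day, D_R = D/R = 0.005371 m²/day.
v_R·t = 0.01268 × 1220 = 15.4696 m; 2√(D_R t) = 5.120 m; argument = (11.3 − 15.4696)/5.120 = -0.8144.
C = C₀ × ½·erfc(-0.8144) = 1100 × 0.8753 = 963 mg/L.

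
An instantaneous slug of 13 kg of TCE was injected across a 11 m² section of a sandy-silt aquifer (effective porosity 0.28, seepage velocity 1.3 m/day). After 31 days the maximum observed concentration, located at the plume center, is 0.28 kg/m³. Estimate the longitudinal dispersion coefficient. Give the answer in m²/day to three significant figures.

At the plume center C_max = M/(n_e·A·√(4πDt)), so D = M²/(4πt·(n_e·A·C_max)²).
n_e·A·C_max = 0.28 × 11 × 0.28 = 0.8624 kg/m.
D = 13²/(4π × 31 × 0.8624²) = 0.583 m²/day.

0.583 m²/day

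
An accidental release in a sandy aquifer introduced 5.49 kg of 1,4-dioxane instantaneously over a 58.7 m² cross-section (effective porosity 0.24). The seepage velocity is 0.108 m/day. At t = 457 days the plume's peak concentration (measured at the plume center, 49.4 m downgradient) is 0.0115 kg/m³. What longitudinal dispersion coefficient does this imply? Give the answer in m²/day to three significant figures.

At the plume center C_max = M/(n_e·A·√(4πDt)), so D = M²/(4πt·(n_e·A·C_max)²).
n_e·A·C_max = 0.24 × 58.7 × 0.0115 = 0.1620 kg/m.
D = 5.49²/(4π × 457 × 0.1620²) = 0.200 m²/day.

0.200 m²/day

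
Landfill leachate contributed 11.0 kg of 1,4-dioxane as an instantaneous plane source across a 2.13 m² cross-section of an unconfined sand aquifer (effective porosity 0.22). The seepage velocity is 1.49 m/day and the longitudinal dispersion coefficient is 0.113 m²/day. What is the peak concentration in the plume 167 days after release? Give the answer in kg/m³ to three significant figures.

1.52 kg/m³

The peak of an instantaneous 1D plume sits at x = vt; there the Gaussian factor is 1 and C_max = M/(n_e·A·√(4πDt)), where n_e·A is the pore area the mass is dissolved in.
√(4πDt) = √(4π × 0.113 × 167) = 15.40 m, so C_max = 11.0/(0.22 × 2.13 × 15.40) = 1.52 kg/m³.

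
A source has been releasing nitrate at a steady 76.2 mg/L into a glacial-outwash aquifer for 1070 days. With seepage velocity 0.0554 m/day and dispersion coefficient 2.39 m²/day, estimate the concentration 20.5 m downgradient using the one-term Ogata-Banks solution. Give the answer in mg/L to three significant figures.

53.8 mg/L

For a continuous step input, C/C₀ ≈ ½·erfc((x−vt)/(2√(Dt))).
vt = 0.0554 × 1070 = 59.278 m and 2√(Dt) = 2√(2.39 × 1070) = 101.1 m.
Argument (x−vt)/(2√(Dt)) = (20.5 − 59.278)/101.1 = -0.3836; ½·erfc(-0.3836) = 0.7063.
C = 76.2 × 0.7063 = 53.8 mg/L.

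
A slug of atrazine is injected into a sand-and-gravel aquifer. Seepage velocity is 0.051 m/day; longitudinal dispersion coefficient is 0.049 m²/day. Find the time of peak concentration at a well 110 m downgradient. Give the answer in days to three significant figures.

For the 1D instantaneous-source solution, setting ∂C/∂t = 0 at fixed x gives v²t² + 2Dt − x² = 0, so t = (√(D² + v²x²) − D)/v².
√(D² + v²x²) = √(0.049² + 0.051² × 110²) = 5.610; v² = 0.002601.
t = (5.610 − 0.049)/0.002601 = 2140 days (vs. the pure-advection estimate x/v = 2160 d).

2140 days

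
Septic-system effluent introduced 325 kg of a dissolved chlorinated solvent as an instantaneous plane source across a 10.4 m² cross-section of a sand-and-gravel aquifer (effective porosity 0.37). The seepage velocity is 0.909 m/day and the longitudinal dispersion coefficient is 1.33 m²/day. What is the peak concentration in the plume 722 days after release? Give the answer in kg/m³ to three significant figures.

The peak of an instantaneous 1D plume sits at x = vt; there the Gaussian factor is 1 and C_max = M/(n_e·A·√(4πDt)), where n_e·A is the pore area the mass is dissolved in.
√(4πDt) = √(4π × 1.33 × 722) = 109.8 m, so C_max = 325/(0.37 × 10.4 × 109.8) = 0.769 kg/m³.

0.769 kg/m³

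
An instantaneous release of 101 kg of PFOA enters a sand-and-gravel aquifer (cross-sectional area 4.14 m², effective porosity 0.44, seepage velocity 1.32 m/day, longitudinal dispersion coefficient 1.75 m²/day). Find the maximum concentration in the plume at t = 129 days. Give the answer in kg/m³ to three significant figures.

The peak of an instantaneous 1D plume sits at x = vt; there the Gaussian factor is 1 and C_max = M/(n_e·A·√(4πDt)), where n_e·A is the pore area the mass is dissolved in.
√(4πDt) = √(4π × 1.75 × 129) = 53.26 m, so C_max = 101/(0.44 × 4.14 × 53.26) = 1.04 kg/m³.

1.04 kg/m³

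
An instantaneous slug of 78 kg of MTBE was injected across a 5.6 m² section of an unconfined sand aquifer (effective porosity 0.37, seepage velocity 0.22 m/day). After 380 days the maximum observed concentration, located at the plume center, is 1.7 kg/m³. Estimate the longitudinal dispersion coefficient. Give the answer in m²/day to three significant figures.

0.103 m²/day

At the plume center C_max = M/(n_e·A·√(4πDt)), so D = M²/(4πt·(n_e·A·C_max)²).
n_e·A·C_max = 0.37 × 5.6 × 1.7 = 3.522 kg/m.
D = 78²/(4π × 380 × 3.522²) = 0.103 m²/day.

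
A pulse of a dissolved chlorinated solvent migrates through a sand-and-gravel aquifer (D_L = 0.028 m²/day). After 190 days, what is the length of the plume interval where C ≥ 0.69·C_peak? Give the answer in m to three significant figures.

The plume is Gaussian with σ = √(2Dt) = √(2 × 0.028 × 190) = 3.262 m.
C/C_peak = exp(−Δx²/(2σ²)) = 0.69 ⇒ Δx = σ·√(−2 ln 0.69) = 3.262 × 0.8615 = 2.810 m.
Width = 2Δx = 5.62 m.

5.62 m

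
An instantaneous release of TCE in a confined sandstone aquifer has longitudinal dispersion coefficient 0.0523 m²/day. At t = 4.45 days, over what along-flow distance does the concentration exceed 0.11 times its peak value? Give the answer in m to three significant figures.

The plume is Gaussian with σ = √(2Dt) = √(2 × 0.0523 × 4.45) = 0.6823 m.
C/C_peak = exp(−Δx²/(2σ²)) = 0.11 ⇒ Δx = σ·√(−2 ln 0.11) = 0.6823 × 2.101 = 1.434 m.
Width = 2Δx = 2.87 m.

2.87 m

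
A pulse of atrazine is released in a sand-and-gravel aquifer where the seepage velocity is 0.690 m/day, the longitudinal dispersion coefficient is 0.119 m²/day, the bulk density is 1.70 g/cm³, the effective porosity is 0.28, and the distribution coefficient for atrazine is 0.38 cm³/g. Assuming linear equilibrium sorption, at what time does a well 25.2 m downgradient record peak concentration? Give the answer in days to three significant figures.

Retardation factor R = 1 + ρ_b·K_d/n = 1 + 1.70 × 0.38/0.28 = 3.307.
Sorption retards both mechanisms: v_R = v/R = 0.2086 m/day, D_R = D/R = 0.03598 m²/day.
Peak time from v_R²t² + 2D_R t − x² = 0: t = (√(D_R² + v_R²x²) − D_R)/v_R².
√(D_R² + v_R²x²) = √(0.03598² + 0.2086² × 25.2²) = 5.257; v_R² = 0.04351.
t = (5.257 − 0.03598)/0.04351 = 120 days.

120 days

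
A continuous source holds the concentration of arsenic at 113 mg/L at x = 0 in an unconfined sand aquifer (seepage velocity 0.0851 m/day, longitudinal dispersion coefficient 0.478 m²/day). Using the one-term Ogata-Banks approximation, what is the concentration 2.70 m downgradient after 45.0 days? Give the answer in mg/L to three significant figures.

For a continuous step input, C/C₀ ≈ ½·erfc((x−vt)/(2√(Dt))).
vt = 0.0851 × 45.0 = 3.8295 m and 2√(Dt) = 2√(0.478 × 45.0) = 9.276 m.
Argument (x−vt)/(2√(Dt)) = (2.70 − 3.8295)/9.276 = -0.1218; ½·erfc(-0.1218) = 0.5684.
C = 113 × 0.5684 = 64.2 mg/L.

64.2 mg/L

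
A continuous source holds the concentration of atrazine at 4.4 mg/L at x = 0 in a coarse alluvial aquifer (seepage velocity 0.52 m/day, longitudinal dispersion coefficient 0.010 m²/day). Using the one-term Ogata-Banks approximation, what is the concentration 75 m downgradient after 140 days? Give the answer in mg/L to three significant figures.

For a continuous step input, C/C₀ ≈ ½·erfc((x−vt)/(2√(Dt))).
vt = 0.52 × 140 = 72.8 m and 2√(Dt) = 2√(0.010 × 140) = 2.366 m.
Argument (x−vt)/(2√(Dt)) = (75 − 72.8)/2.366 = 0.9298; ½·erfc(0.9298) = 0.09427.
C = 4.4 × 0.09427 = 0.415 mg/L.

0.415 mg/L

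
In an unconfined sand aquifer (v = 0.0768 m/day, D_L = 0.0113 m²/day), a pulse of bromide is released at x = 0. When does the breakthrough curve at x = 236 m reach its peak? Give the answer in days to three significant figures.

For the 1D instantaneous-source solution, setting ∂C/∂t = 0 at fixed x gives v²t² + 2Dt − x² = 0, so t = (√(D² + v²x²) − D)/v².
√(D² + v²x²) = √(0.0113² + 0.0768² × 236²) = 18.12; v² = 0.00589824.
t = (18.12 − 0.0113)/0.00589824 = 3070 days (vs. the pure-advection estimate x/v = 3070 d).

3070 days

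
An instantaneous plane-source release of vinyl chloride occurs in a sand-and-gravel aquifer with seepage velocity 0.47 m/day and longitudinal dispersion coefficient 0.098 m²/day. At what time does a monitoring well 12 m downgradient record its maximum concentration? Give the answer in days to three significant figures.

For the 1D instantaneous-source solution, setting ∂C/∂t = 0 at fixed x gives v²t² + 2Dt − x² = 0, so t = (√(D² + v²x²) − D)/v².
√(D² + v²x²) = √(0.098² + 0.47² × 12²) = 5.641; v² = 0.2209.
t = (5.641 − 0.098)/0.2209 = 25.1 days (vs. the pure-advection estimate x/v = 25.5 d).

25.1 days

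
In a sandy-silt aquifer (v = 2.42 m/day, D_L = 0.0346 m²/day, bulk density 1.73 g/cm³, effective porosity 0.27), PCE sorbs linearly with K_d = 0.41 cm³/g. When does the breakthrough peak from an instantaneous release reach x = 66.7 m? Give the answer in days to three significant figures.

99.9 days

Retardation factor R = 1 + ρ_b·K_d/n = 1 + 1.73 × 0.41/0.27 = 3.627.
Sorption retards both mechanisms: v_R = v/R = 0.6672 m/day, D_R = D/R = 0.009540 m²/day.
Peak time from v_R²t² + 2D_R t − x² = 0: t = (√(D_R² + v_R²x²) − D_R)/v_R².
√(D_R² + v_R²x²) = √(0.009540² + 0.6672² × 66.7²) = 44.50; v_R² = 0.4452.
t = (44.50 − 0.009540)/0.4452 = 99.9 days.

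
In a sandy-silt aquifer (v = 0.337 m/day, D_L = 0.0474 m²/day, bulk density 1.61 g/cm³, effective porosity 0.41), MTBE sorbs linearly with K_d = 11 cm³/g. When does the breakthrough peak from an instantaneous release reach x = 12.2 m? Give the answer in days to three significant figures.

Retardation factor R = 1 + ρ_b·K_d/n = 1 + 1.61 × 11/0.41 = 44.20.
Sorption retards both mechanisms: v_R = v/R = 0.007624 m/day, D_R = D/R = 0.001072 m²/day.
Peak time from v_R²t² + 2D_R t − x² = 0: t = (√(D_R² + v_R²x²) − D_R)/v_R².
√(D_R² + v_R²x²) = √(0.001072² + 0.007624² × 12.2²) = 0.09302; v_R² = 5.813e-05.
t = (0.09302 − 0.001072)/5.813e-05 = 1580 days.

1580 days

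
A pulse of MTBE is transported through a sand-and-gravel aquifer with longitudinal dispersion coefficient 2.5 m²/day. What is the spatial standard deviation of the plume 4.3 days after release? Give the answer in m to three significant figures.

Dispersive spreading gives a Gaussian with σ² = 2Dt; advection only shifts the center.
σ = √(2 × 2.5 × 4.3) = 4.64 m.

4.64 m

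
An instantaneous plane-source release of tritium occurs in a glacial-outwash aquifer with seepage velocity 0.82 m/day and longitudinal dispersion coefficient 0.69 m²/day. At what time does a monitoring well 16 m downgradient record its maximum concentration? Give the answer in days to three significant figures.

For the 1D instantaneous-source solution, setting ∂C/∂t = 0 at fixed x gives v²t² + 2Dt − x² = 0, so t = (√(D² + v²x²) − D)/v².
√(D² + v²x²) = √(0.69² + 0.82² × 16²) = 13.14; v² = 0.6724.
t = (13.14 − 0.69)/0.6724 = 18.5 days (vs. the pure-advection estimate x/v = 19.5 d).

18.5 days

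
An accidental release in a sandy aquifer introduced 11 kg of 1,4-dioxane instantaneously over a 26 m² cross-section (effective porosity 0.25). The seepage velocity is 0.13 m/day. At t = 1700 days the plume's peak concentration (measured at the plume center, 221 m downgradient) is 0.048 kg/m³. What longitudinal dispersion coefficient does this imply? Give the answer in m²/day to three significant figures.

At the plume center C_max = M/(n_e·A·√(4πDt)), so D = M²/(4πt·(n_e·A·C_max)²).
n_e·A·C_max = 0.25 × 26 × 0.048 = 0.3120 kg/m.
D = 11²/(4π × 1700 × 0.3120²) = 0.0582 m²/day.

0.0582 m²/day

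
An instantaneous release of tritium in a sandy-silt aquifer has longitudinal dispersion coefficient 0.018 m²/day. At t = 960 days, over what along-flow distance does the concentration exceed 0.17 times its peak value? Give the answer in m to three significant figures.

The plume is Gaussian with σ = √(2Dt) = √(2 × 0.018 × 960) = 5.879 m.
C/C_peak = exp(−Δx²/(2σ²)) = 0.17 ⇒ Δx = σ·√(−2 ln 0.17) = 5.879 × 1.883 = 11.07 m.
Width = 2Δx = 22.1 m.

22.1 m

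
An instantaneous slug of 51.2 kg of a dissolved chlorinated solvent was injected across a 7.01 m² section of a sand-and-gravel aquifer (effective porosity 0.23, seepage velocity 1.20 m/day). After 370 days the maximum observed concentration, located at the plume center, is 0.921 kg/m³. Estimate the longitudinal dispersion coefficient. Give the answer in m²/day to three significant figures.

0.256 m²/day

At the plume center C_max = M/(n_e·A·√(4πDt)), so D = M²/(4πt·(n_e·A·C_max)²).
n_e·A·C_max = 0.23 × 7.01 × 0.921 = 1.485 kg/m.
D = 51.2²/(4π × 370 × 1.485²) = 0.256 m²/day.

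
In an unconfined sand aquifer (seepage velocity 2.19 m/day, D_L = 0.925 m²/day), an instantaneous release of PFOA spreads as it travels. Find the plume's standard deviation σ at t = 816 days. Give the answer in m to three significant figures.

38.9 m

Dispersive spreading gives a Gaussian with σ² = 2Dt; advection only shifts the center.
σ = √(2 × 0.925 × 816) = 38.9 m.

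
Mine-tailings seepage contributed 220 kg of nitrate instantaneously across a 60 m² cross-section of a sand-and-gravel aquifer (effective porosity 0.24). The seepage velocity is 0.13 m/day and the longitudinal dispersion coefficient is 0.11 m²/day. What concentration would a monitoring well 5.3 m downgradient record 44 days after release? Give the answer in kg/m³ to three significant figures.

1.94 kg/m³

For an instantaneous plane source, C(x,t) = M/(n_e·A·√(4πDt)) · exp(−(x−vt)²/(4Dt)), with n_e·A the pore (flow) area.
Plume center vt = 0.13 × 44 = 5.72 m, so the well at 5.3 m is 0.42 m upgradient of the peak.
√(4πDt) = 7.799 m, giving peak height M/(n_e·A·√(4πDt)) = 220/(0.24 × 60 × 7.799) = 1.959 kg/m³.
(x−vt)²/(4Dt) = (-0.42)²/(4 × 0.11 × 44) = 0.009112; exp(−0.009112) = 0.9909.
C = 1.959 × 0.9909 = 1.94 kg/m³.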